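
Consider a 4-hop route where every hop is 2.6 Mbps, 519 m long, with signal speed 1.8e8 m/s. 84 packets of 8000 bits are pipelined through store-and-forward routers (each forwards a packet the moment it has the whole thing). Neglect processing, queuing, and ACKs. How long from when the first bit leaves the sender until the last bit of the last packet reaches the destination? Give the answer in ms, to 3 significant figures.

268 ms

Per-hop transmission t_tx = L/R = 8000/2600000 = 3.07692 ms.
Per-hop propagation t_prop = 519/180000000 = 0.00288333 ms.
Pipeline fill: first packet needs 4·t_tx to clear all hops; remaining 83 packets each add one t_tx.
Total = (4+84-1)·t_tx + 4·t_prop = 87·3.07692 + 4·0.00288333 = 268 ms.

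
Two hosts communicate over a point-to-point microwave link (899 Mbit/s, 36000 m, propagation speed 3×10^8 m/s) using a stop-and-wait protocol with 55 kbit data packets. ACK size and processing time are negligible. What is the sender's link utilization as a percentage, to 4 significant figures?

t_tx = L/R = 55000/899000000 = 6.11791e-05 s.
t_prop = 36000/300000000 = 0.00012 s; RTT = 0.00024 s.
Cycle = t_tx + RTT = 0.000301179 s.
Utilization = t_tx / cycle = 6.11791e-05/0.000301179 = 20.31 %.

20.31 %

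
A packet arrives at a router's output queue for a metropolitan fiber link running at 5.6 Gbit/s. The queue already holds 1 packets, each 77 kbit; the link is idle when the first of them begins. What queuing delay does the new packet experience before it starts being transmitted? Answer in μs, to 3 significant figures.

Each queued packet: L/R = 77000/5600000000 = 13.75 μs.
1 queued → 13.75 μs.
Queuing delay = 13.8 μs.

13.8 μs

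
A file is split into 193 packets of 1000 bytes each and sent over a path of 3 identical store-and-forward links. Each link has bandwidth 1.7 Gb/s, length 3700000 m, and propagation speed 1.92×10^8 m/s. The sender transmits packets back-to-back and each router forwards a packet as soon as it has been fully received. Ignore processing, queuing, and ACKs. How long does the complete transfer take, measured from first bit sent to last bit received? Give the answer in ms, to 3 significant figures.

58.7 ms

Per-hop transmission t_tx = L/R = 8000/1700000000 = 0.00470588 ms.
Per-hop propagation t_prop = 3700000/192000000 = 19.2708 ms.
Pipeline fill: first packet needs 3·t_tx to clear all hops; remaining 192 packets each add one t_tx.
Total = (3+193-1)·t_tx + 3·t_prop = 195·0.00470588 + 3·19.2708 = 58.7 ms.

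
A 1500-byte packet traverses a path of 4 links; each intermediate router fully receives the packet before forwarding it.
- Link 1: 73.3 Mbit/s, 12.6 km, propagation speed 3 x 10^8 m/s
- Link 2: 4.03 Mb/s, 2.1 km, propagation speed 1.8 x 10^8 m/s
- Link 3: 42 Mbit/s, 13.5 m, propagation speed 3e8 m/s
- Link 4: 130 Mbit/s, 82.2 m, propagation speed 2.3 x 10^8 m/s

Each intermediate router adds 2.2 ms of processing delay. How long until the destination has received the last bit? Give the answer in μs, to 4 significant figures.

L = 1500 × 8 = 12000 bits.
Transmission delays (L/R per hop): 163.711, 2977.67, 285.714, 92.3077 μs; sum = 3519.4 μs.
Propagation delays (d/s per hop): 42, 11.6667, 0.045, 0.357391 μs; sum = 54.0691 μs.
Processing at 3 router(s): 3 × 2.2 ms = 6600 μs.
End-to-end = 10170 μs.

10170 μs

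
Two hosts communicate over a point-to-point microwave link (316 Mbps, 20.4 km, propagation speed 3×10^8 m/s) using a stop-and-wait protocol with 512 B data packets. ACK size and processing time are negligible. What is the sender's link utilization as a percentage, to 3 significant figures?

t_tx = L/R = 4096/316000000 = 1.2962e-05 s.
t_prop = 20400/300000000 = 6.8e-05 s; RTT = 0.000136 s.
Cycle = t_tx + RTT = 0.000148962 s.
Utilization = t_tx / cycle = 1.2962e-05/0.000148962 = 8.70 %.

8.70 %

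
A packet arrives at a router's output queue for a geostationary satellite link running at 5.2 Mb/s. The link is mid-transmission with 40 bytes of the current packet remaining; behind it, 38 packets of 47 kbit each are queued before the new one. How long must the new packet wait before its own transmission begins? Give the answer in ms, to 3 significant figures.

344 ms

Each queued packet: L/R = 47000/5200000 = 9.03846 ms.
38 queued → 343.462 ms.
Plus remaining 320 bits of current packet: 0.0615385 ms.
Queuing delay = 344 ms.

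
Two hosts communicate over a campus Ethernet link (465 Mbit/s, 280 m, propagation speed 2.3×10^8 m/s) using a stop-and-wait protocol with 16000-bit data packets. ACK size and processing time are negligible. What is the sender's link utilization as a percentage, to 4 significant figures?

93.39 %

t_tx = L/R = 16000/465000000 = 3.44086e-05 s.
t_prop = 280/2.3e+08 = 1.21739e-06 s; RTT = 2.43478e-06 s.
Cycle = t_tx + RTT = 3.68434e-05 s.
Utilization = t_tx / cycle = 3.44086e-05/3.68434e-05 = 93.39 %.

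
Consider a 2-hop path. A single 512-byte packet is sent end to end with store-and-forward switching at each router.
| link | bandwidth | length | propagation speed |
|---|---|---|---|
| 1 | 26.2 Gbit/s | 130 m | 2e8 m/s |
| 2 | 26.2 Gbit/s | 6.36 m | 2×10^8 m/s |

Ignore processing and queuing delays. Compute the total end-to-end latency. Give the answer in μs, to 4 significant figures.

0.9945 μs

L = 512 × 8 = 4096 bits.
Transmission delay per hop = L/R = 4096/26200000000 = 0.156336 μs; 2 hops → 0.312672 μs.
Propagation delays (d/s per hop): 0.65, 0.0318 μs; sum = 0.6818 μs.
End-to-end = 0.9945 μs.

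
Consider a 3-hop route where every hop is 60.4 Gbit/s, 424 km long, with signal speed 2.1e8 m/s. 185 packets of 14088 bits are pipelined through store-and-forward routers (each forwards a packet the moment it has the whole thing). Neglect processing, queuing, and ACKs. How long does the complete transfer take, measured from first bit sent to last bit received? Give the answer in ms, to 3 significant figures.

Per-hop transmission t_tx = L/R = 14088/60400000000 = 0.000233245 ms.
Per-hop propagation t_prop = 424000/210000000 = 2.01905 ms.
Pipeline fill: first packet needs 3·t_tx to clear all hops; remaining 184 packets each add one t_tx.
Total = (3+185-1)·t_tx + 3·t_prop = 187·0.000233245 + 3·2.01905 = 6.10 ms.

6.10 ms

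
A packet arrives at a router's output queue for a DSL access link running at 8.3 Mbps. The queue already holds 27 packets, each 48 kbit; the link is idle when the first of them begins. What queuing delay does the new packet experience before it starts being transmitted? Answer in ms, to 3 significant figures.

156 ms

Each queued packet: L/R = 48000/8.3e+06 = 5.78313 ms.
27 queued → 156.145 ms.
Queuing delay = 156 ms.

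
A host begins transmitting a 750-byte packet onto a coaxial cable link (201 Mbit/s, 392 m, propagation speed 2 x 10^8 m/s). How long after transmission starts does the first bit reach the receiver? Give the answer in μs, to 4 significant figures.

First bit experiences only propagation delay: d/s = 392/200000000 = 1.960 μs.

1.960 μs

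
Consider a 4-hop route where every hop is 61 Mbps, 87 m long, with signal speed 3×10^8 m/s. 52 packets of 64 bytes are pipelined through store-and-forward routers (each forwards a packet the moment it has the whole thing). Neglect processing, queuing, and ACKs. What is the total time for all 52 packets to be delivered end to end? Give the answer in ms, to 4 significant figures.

Per-hop transmission t_tx = L/R = 512/61000000 = 0.00839344 ms.
Per-hop propagation t_prop = 87/300000000 = 0.00029 ms.
Pipeline fill: first packet needs 4·t_tx to clear all hops; remaining 51 packets each add one t_tx.
Total = (4+52-1)·t_tx + 4·t_prop = 55·0.00839344 + 4·0.00029 = 0.4628 ms.

0.4628 ms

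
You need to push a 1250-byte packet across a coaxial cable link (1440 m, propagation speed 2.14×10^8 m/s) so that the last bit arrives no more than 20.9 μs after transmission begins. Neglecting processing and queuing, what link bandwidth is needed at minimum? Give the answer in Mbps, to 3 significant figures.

706 Mbps

L = 10000 bits.
Propagation delay = 1440 / 214000000 = 6.72897 μs.
Transmission budget = 20.9 − 6.72897 = 14.171 μs.
R ≥ L / t_tx = 10000 bits / 1.4171e-05 s = 706 Mbps.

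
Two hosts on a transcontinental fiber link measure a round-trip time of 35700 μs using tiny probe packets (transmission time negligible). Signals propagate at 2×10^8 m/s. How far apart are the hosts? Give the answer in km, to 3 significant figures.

One-way propagation = RTT/2 = 17850 μs.
d = s × t = 200000000 × 0.01785 = 3570 km.

3570 km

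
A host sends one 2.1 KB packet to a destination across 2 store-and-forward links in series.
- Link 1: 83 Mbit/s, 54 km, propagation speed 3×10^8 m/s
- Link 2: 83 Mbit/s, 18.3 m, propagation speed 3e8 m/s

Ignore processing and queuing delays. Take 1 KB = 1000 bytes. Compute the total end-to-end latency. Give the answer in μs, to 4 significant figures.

584.9 μs

L = 16800 bits.
Transmission delay per hop = L/R = 16800/83000000 = 202.41 μs; 2 hops → 404.819 μs.
Propagation delays (d/s per hop): 180, 0.061 μs; sum = 180.061 μs.
End-to-end = 584.9 μs.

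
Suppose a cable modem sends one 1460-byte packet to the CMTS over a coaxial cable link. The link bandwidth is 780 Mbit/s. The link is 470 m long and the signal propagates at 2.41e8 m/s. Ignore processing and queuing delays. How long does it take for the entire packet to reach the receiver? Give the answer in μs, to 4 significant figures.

16.92 μs

L = 1460 × 8 = 11680 bits.
Transmission delay = L/R = 11680 / 780000000 = 14.9744 μs.
Propagation delay = d/s = 470 m / 241000000 m/s = 1.95021 μs.
Total = 16.92 μs.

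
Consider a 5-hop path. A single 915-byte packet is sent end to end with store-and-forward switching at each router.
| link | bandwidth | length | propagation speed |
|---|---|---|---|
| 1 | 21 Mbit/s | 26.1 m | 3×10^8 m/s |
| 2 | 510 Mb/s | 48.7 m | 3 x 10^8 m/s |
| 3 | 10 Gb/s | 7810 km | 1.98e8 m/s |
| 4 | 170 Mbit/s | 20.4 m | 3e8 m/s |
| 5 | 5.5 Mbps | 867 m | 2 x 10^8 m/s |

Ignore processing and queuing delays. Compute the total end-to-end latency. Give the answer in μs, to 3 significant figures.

L = 915 × 8 = 7320 bits.
Transmission delays (L/R per hop): 348.571, 14.3529, 0.732, 43.0588, 1330.91 μs; sum = 1737.62 μs.
Propagation delays (d/s per hop): 0.087, 0.162333, 39444.4, 0.068, 4.335 μs; sum = 39449.1 μs.
End-to-end = 41200 μs.

41200 μs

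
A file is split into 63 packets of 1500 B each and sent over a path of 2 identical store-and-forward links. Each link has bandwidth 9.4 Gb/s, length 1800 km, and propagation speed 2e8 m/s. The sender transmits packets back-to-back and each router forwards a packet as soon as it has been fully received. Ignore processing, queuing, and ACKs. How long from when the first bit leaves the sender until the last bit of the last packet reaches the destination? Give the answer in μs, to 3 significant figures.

18100 μs

Per-hop transmission t_tx = L/R = 12000/9400000000 = 1.2766 μs.
Per-hop propagation t_prop = 1800000/200000000 = 9000 μs.
Pipeline fill: first packet needs 2·t_tx to clear all hops; remaining 62 packets each add one t_tx.
Total = (2+63-1)·t_tx + 2·t_prop = 64·1.2766 + 2·9000 = 18100 μs.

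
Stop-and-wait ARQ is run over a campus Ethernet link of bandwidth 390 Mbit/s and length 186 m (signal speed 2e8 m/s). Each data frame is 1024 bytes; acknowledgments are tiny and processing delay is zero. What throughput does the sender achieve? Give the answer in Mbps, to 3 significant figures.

t_tx = L/R = 8192/390000000 = 2.10051e-05 s.
t_prop = 186/200000000 = 9.3e-07 s; RTT = 1.86e-06 s.
Cycle = t_tx + RTT = 2.28651e-05 s.
Throughput = L / cycle = 8192 / 2.28651e-05 = 358 Mbps.

358 Mbps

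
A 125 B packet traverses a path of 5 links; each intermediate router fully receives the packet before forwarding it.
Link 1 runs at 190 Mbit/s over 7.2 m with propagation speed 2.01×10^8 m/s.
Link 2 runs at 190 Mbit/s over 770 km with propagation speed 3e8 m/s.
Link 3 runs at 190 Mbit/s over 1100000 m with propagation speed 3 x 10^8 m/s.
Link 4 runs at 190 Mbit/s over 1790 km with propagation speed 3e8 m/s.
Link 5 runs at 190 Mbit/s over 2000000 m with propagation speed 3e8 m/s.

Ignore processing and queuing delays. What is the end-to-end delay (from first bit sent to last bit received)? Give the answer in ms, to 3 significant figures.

18.9 ms

L = 125 × 8 = 1000 bits.
Transmission delay per hop = L/R = 1000/190000000 = 0.00526316 ms; 5 hops → 0.0263158 ms.
Propagation delays (d/s per hop): 3.58209e-05, 2.56667, 3.66667, 5.96667, 6.66667 ms; sum = 18.8667 ms.
End-to-end = 18.9 ms.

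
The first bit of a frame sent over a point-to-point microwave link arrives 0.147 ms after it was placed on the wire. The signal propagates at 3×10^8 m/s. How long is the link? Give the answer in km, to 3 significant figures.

d = s × t_prop = 300000000 × 0.000147 = 44.1 km.

44.1 km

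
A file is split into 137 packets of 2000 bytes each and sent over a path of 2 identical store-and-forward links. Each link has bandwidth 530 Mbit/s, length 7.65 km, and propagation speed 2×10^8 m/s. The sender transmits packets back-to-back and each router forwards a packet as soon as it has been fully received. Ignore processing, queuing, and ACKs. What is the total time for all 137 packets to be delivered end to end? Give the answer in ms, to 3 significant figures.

4.24 ms

Per-hop transmission t_tx = L/R = 16000/530000000 = 0.0301887 ms.
Per-hop propagation t_prop = 7650/200000000 = 0.03825 ms.
Pipeline fill: first packet needs 2·t_tx to clear all hops; remaining 136 packets each add one t_tx.
Total = (2+137-1)·t_tx + 2·t_prop = 138·0.0301887 + 2·0.03825 = 4.24 ms.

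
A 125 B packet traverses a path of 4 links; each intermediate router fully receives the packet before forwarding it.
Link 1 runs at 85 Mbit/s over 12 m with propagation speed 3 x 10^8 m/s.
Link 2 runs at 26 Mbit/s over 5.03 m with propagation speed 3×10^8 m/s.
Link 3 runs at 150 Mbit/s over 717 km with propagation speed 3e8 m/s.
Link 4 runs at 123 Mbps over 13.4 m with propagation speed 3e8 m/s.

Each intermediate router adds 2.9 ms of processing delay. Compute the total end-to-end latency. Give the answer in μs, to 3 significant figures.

L = 125 × 8 = 1000 bits.
Transmission delays (L/R per hop): 11.7647, 38.4615, 6.66667, 8.13008 μs; sum = 65.023 μs.
Propagation delays (d/s per hop): 0.04, 0.0167667, 2390, 0.0446667 μs; sum = 2390.1 μs.
Processing at 3 router(s): 3 × 2.9 ms = 8700 μs.
End-to-end = 11200 μs.

11200 μs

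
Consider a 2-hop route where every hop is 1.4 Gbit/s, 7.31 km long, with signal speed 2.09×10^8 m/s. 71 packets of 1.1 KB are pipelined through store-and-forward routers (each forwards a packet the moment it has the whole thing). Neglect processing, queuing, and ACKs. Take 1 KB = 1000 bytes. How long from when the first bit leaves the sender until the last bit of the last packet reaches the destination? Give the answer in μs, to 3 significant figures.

Per-hop transmission t_tx = L/R = 8800/1400000000 = 6.28571 μs.
Per-hop propagation t_prop = 7310/209000000 = 34.9761 μs.
Pipeline fill: first packet needs 2·t_tx to clear all hops; remaining 70 packets each add one t_tx.
Total = (2+71-1)·t_tx + 2·t_prop = 72·6.28571 + 2·34.9761 = 523 μs.

523 μs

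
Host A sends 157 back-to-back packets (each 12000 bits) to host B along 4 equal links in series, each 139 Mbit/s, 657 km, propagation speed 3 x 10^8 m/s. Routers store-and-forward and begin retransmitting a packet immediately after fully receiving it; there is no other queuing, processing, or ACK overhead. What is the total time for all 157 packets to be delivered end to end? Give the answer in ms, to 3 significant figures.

22.6 ms

Per-hop transmission t_tx = L/R = 12000/139000000 = 0.0863309 ms.
Per-hop propagation t_prop = 657000/300000000 = 2.19 ms.
Pipeline fill: first packet needs 4·t_tx to clear all hops; remaining 156 packets each add one t_tx.
Total = (4+157-1)·t_tx + 4·t_prop = 160·0.0863309 + 4·2.19 = 22.6 ms.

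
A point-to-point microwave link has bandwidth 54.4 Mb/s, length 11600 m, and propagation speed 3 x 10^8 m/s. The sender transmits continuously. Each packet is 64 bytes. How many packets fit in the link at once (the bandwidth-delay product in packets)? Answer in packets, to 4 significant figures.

4.108 packets

Propagation delay = 11600 / 300000000 = 3.86667e-05 s.
BDP = R × t_prop = 54400000 × 3.86667e-05 = 2103.47 bits.
In packets of 512 bits: 4.108 packets.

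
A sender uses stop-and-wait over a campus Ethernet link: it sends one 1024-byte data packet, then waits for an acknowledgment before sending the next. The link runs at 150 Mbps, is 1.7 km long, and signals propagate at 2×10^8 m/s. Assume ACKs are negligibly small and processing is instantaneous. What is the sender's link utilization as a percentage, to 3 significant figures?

76.3 %

t_tx = L/R = 8192/150000000 = 5.46133e-05 s.
t_prop = 1700/200000000 = 8.5e-06 s; RTT = 1.7e-05 s.
Cycle = t_tx + RTT = 7.16133e-05 s.
Utilization = t_tx / cycle = 5.46133e-05/7.16133e-05 = 76.3 %.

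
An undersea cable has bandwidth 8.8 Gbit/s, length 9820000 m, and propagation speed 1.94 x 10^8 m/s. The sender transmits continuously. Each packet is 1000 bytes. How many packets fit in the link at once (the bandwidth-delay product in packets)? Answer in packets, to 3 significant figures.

Propagation delay = 9820000 / 194000000 = 0.0506186 s.
BDP = R × t_prop = 8800000000 × 0.0506186 = 445443000 bits.
In packets of 8000 bits: 55700 packets.

55700 packets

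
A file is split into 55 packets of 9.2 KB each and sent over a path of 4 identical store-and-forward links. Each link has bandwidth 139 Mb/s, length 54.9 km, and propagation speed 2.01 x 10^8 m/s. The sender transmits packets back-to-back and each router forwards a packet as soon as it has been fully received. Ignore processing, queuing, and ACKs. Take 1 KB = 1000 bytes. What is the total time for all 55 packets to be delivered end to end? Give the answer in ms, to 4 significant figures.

Per-hop transmission t_tx = L/R = 73600/139000000 = 0.529496 ms.
Per-hop propagation t_prop = 54900/2.01e+08 = 0.273134 ms.
Pipeline fill: first packet needs 4·t_tx to clear all hops; remaining 54 packets each add one t_tx.
Total = (4+55-1)·t_tx + 4·t_prop = 58·0.529496 + 4·0.273134 = 31.80 ms.

31.80 ms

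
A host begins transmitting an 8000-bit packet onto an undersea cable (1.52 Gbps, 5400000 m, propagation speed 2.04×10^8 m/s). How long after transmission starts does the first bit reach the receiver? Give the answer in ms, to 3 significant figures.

First bit experiences only propagation delay: d/s = 5400000/204000000 = 26.5 ms.

26.5 ms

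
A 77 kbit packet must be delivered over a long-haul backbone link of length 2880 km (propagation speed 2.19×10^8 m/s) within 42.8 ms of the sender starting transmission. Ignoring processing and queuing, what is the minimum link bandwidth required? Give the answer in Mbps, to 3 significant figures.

Propagation delay = 2880000 / 219000000 = 13.1507 ms.
Transmission budget = 42.8 − 13.1507 = 29.6493 ms.
R ≥ L / t_tx = 77000 bits / 0.0296493 s = 2.60 Mbps.

2.60 Mbps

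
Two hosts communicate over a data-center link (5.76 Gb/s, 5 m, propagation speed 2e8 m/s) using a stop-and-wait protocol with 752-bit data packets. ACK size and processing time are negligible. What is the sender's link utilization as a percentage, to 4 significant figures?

72.31 %

t_tx = L/R = 752/5760000000 = 1.30556e-07 s.
t_prop = 5/200000000 = 2.5e-08 s; RTT = 5e-08 s.
Cycle = t_tx + RTT = 1.80556e-07 s.
Utilization = t_tx / cycle = 1.30556e-07/1.80556e-07 = 72.31 %.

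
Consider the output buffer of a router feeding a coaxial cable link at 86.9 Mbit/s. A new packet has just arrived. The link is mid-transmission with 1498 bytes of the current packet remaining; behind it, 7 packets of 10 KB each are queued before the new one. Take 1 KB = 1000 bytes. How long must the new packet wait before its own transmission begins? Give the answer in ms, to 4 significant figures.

6.582 ms

Each queued packet: L/R = 80000/86900000 = 0.920598 ms.
7 queued → 6.44419 ms.
Plus remaining 11984 bits of current packet: 0.137906 ms.
Queuing delay = 6.582 ms.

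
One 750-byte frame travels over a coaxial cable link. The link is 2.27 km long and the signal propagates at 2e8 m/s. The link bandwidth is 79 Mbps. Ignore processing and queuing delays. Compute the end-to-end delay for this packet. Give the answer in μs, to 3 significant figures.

87.3 μs

L = 750 × 8 = 6000 bits.
Transmission delay = L/R = 6000 / 79000000 = 75.9494 μs.
Propagation delay = d/s = 2270 m / 200000000 m/s = 11.35 μs.
Total = 87.3 μs.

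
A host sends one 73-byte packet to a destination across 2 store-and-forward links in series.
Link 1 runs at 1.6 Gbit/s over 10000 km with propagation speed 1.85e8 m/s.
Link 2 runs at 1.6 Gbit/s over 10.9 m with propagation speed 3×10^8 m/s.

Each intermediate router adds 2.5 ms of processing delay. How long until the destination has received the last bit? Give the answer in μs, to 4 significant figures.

L = 73 × 8 = 584 bits.
Transmission delay per hop = L/R = 584/1600000000 = 0.365 μs; 2 hops → 0.73 μs.
Propagation delays (d/s per hop): 54054.1, 0.0363333 μs; sum = 54054.1 μs.
Processing at 1 router(s): 1 × 2.5 ms = 2500 μs.
End-to-end = 56550 μs.

56550 μs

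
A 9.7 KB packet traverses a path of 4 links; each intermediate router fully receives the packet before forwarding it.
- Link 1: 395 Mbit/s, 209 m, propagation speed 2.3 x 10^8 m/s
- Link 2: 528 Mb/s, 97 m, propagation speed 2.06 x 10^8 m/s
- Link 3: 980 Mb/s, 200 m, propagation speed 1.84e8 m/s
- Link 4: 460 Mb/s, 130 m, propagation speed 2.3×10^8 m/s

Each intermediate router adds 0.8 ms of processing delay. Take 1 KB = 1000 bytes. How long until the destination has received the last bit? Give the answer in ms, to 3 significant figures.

2.99 ms

L = 77600 bits.
Transmission delays (L/R per hop): 0.196456, 0.14697, 0.0791837, 0.168696 ms; sum = 0.591305 ms.
Propagation delays (d/s per hop): 0.000908696, 0.000470874, 0.00108696, 0.000565217 ms; sum = 0.00303174 ms.
Processing at 3 router(s): 3 × 0.8 ms = 2.4 ms.
End-to-end = 2.99 ms.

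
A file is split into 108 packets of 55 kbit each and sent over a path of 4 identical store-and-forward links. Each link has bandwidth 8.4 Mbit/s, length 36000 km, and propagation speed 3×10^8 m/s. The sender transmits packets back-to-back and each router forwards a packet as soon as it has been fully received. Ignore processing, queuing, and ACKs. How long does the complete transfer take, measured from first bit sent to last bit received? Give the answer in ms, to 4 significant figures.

Per-hop transmission t_tx = L/R = 55000/8400000 = 6.54762 ms.
Per-hop propagation t_prop = 36000000/300000000 = 120 ms.
Pipeline fill: first packet needs 4·t_tx to clear all hops; remaining 107 packets each add one t_tx.
Total = (4+108-1)·t_tx + 4·t_prop = 111·6.54762 + 4·120 = 1207 ms.

1207 ms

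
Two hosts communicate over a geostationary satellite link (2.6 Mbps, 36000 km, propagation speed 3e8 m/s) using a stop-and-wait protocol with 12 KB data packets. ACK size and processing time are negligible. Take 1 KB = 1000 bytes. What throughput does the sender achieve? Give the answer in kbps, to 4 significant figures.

t_tx = L/R = 96000/2600000 = 0.0369231 s.
t_prop = 36000000/300000000 = 0.12 s; RTT = 0.24 s.
Cycle = t_tx + RTT = 0.276923 s.
Throughput = L / cycle = 96000 / 0.276923 = 346.7 kbps.

346.7 kbps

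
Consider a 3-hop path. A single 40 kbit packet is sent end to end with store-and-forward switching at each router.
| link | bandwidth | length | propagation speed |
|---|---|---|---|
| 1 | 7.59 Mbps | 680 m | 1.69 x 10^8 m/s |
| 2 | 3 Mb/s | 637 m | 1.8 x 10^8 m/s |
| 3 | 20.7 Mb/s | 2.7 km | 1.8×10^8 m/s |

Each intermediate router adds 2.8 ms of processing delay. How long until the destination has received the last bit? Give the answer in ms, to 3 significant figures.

26.2 ms

L = 40000 bits.
Transmission delays (L/R per hop): 5.27009, 13.3333, 1.93237 ms; sum = 20.5358 ms.
Propagation delays (d/s per hop): 0.00402367, 0.00353889, 0.015 ms; sum = 0.0225626 ms.
Processing at 2 router(s): 2 × 2.8 ms = 5.6 ms.
End-to-end = 26.2 ms.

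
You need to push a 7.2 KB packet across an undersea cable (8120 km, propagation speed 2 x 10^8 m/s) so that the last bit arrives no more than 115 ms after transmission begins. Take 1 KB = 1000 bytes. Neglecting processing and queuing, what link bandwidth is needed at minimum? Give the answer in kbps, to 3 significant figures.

774 kbps

L = 57600 bits.
Propagation delay = 8120000 / 200000000 = 40.6 ms.
Transmission budget = 115 − 40.6 = 74.4 ms.
R ≥ L / t_tx = 57600 bits / 0.0744 s = 774 kbps.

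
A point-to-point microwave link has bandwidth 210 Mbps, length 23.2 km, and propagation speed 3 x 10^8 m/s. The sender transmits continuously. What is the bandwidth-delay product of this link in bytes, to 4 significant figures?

2030 bytes

Propagation delay = 23200 / 300000000 = 7.73333e-05 s.
BDP = R × t_prop = 210000000 × 7.73333e-05 = 16240 bits.
In bytes: 16240/8 = 2030 bytes.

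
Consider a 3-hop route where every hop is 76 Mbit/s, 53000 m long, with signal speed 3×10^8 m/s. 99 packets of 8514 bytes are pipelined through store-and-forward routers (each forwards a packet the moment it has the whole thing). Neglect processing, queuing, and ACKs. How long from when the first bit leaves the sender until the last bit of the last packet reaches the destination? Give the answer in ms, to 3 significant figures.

Per-hop transmission t_tx = L/R = 68112/76000000 = 0.896211 ms.
Per-hop propagation t_prop = 53000/300000000 = 0.176667 ms.
Pipeline fill: first packet needs 3·t_tx to clear all hops; remaining 98 packets each add one t_tx.
Total = (3+99-1)·t_tx + 3·t_prop = 101·0.896211 + 3·0.176667 = 91.0 ms.

91.0 ms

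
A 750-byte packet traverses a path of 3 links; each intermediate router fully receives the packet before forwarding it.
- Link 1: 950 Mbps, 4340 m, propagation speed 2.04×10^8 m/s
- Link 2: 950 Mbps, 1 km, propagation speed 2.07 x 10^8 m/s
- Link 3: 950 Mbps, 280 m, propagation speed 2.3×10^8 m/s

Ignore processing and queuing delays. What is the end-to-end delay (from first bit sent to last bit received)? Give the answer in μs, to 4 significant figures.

46.27 μs

L = 750 × 8 = 6000 bits.
Transmission delay per hop = L/R = 6000/950000000 = 6.31579 μs; 3 hops → 18.9474 μs.
Propagation delays (d/s per hop): 21.2745, 4.83092, 1.21739 μs; sum = 27.3228 μs.
End-to-end = 46.27 μs.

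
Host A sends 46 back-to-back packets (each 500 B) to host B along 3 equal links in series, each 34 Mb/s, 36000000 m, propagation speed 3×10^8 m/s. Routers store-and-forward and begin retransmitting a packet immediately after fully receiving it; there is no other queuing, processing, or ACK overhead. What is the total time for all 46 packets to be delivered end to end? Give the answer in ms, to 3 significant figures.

366 ms

Per-hop transmission t_tx = L/R = 4000/34000000 = 0.117647 ms.
Per-hop propagation t_prop = 36000000/300000000 = 120 ms.
Pipeline fill: first packet needs 3·t_tx to clear all hops; remaining 45 packets each add one t_tx.
Total = (3+46-1)·t_tx + 3·t_prop = 48·0.117647 + 3·120 = 366 ms.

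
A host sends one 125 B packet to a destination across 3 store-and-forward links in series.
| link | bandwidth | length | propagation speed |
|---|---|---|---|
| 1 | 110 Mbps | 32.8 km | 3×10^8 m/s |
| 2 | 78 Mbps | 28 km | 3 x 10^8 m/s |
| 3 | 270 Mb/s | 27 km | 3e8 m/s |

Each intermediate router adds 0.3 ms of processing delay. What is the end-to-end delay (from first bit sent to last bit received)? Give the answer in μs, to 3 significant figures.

918 μs

L = 125 × 8 = 1000 bits.
Transmission delays (L/R per hop): 9.09091, 12.8205, 3.7037 μs; sum = 25.6151 μs.
Propagation delays (d/s per hop): 109.333, 93.3333, 90 μs; sum = 292.667 μs.
Processing at 2 router(s): 2 × 0.3 ms = 600 μs.
End-to-end = 918 μs.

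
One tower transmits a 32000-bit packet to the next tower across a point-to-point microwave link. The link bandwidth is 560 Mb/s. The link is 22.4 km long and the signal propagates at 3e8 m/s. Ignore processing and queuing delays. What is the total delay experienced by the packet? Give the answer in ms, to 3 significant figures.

0.132 ms

Transmission delay = L/R = 32000 / 560000000 = 0.0571429 ms.
Propagation delay = d/s = 22400 m / 300000000 m/s = 0.0746667 ms.
Total = 0.132 ms.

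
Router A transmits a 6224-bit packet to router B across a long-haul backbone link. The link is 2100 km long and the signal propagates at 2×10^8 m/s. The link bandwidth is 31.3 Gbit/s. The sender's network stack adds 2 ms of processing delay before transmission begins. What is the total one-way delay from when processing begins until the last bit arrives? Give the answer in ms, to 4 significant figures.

Transmission delay = L/R = 6224 / 31300000000 = 0.00019885 ms.
Propagation delay = d/s = 2100000 m / 200000000 m/s = 10.5 ms.
Plus processing delay 2 ms = 2 ms.
Total = 12.50 ms.

12.50 ms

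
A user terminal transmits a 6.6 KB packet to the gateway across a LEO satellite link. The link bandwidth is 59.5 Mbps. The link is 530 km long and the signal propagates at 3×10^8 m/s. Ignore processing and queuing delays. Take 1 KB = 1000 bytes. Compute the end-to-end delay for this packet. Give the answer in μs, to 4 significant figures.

L = 52800 bits.
Transmission delay = L/R = 52800 / 59500000 = 887.395 μs.
Propagation delay = d/s = 530000 m / 300000000 m/s = 1766.67 μs.
Total = 2654 μs.

2654 μs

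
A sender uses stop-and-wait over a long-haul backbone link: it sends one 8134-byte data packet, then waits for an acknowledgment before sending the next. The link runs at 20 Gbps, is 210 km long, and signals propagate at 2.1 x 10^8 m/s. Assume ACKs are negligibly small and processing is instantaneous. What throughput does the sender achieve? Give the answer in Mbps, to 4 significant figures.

32.48 Mbps

t_tx = L/R = 65072/20000000000 = 3.2536e-06 s.
t_prop = 210000/210000000 = 0.001 s; RTT = 0.002 s.
Cycle = t_tx + RTT = 0.00200325 s.
Throughput = L / cycle = 65072 / 0.00200325 = 32.48 Mbps.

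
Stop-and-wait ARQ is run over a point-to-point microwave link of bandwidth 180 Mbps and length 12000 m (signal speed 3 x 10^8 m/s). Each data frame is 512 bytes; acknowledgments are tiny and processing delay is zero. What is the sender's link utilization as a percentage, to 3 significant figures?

22.1 %

t_tx = L/R = 4096/180000000 = 2.27556e-05 s.
t_prop = 12000/300000000 = 4e-05 s; RTT = 8e-05 s.
Cycle = t_tx + RTT = 0.000102756 s.
Utilization = t_tx / cycle = 2.27556e-05/0.000102756 = 22.1 %.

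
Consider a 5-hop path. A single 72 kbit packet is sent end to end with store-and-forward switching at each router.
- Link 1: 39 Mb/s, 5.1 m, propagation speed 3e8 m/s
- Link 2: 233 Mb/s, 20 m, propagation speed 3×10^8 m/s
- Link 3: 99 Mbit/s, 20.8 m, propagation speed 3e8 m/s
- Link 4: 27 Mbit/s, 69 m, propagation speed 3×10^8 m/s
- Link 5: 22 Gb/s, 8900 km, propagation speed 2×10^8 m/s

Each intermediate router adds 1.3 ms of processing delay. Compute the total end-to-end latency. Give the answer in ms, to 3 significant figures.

55.3 ms

L = 72000 bits.
Transmission delays (L/R per hop): 1.84615, 0.309013, 0.727273, 2.66667, 0.00327273 ms; sum = 5.55238 ms.
Propagation delays (d/s per hop): 1.7e-05, 6.66667e-05, 6.93333e-05, 0.00023, 44.5 ms; sum = 44.5004 ms.
Processing at 4 router(s): 4 × 1.3 ms = 5.2 ms.
End-to-end = 55.3 ms.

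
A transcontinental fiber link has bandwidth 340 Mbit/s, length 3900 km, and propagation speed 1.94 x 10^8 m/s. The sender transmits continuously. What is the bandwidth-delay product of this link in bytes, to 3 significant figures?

Propagation delay = 3900000 / 194000000 = 0.0201031 s.
BDP = R × t_prop = 340000000 × 0.0201031 = 6835050 bits.
In bytes: 6835050/8 = 854000 bytes.

854000 bytes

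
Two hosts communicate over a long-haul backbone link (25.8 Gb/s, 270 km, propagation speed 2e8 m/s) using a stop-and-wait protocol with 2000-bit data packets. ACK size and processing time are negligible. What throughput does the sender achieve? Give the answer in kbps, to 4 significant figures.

t_tx = L/R = 2000/25800000000 = 7.75194e-08 s.
t_prop = 270000/200000000 = 0.00135 s; RTT = 0.0027 s.
Cycle = t_tx + RTT = 0.00270008 s.
Throughput = L / cycle = 2000 / 0.00270008 = 740.7 kbps.

740.7 kbps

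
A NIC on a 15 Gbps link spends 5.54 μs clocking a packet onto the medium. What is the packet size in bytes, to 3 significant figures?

L = R × t_tx = 15000000000 b/s × 5.54e-06 s = 83100 bits.
In bytes: 83100 / 8 = 10400 bytes.

10400 bytes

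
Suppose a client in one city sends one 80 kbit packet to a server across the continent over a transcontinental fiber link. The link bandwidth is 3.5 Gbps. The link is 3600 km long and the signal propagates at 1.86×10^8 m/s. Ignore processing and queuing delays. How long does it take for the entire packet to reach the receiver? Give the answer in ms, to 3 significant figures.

L = 80000 bits.
Transmission delay = L/R = 80000 / 3500000000 = 0.0228571 ms.
Propagation delay = d/s = 3600000 m / 186000000 m/s = 19.3548 ms.
Total = 19.4 ms.

19.4 ms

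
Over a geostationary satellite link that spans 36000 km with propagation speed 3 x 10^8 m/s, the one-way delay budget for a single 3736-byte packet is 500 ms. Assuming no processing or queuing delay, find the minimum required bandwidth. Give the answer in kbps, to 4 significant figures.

78.65 kbps

L = 29888 bits.
Propagation delay = 36000000 / 300000000 = 120 ms.
Transmission budget = 500 − 120 = 380 ms.
R ≥ L / t_tx = 29888 bits / 0.38 s = 78.65 kbps.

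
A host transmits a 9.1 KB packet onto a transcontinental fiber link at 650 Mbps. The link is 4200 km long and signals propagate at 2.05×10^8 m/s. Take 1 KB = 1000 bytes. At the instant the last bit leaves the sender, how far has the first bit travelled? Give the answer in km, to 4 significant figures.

22.96 km

t_tx = L/R = 72800/650000000 = 0.000112 s.
Distance = s × t_tx = 2.05e+08 × 0.000112 = 22.96 km.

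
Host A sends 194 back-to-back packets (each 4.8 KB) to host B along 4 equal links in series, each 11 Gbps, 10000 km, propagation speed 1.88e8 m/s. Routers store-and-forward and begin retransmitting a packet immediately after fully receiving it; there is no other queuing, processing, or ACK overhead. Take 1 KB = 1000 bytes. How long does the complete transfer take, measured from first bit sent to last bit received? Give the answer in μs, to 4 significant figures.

213500 μs

Per-hop transmission t_tx = L/R = 38400/11000000000 = 3.49091 μs.
Per-hop propagation t_prop = 10000000/188000000 = 53191.5 μs.
Pipeline fill: first packet needs 4·t_tx to clear all hops; remaining 193 packets each add one t_tx.
Total = (4+194-1)·t_tx + 4·t_prop = 197·3.49091 + 4·53191.5 = 213500 μs.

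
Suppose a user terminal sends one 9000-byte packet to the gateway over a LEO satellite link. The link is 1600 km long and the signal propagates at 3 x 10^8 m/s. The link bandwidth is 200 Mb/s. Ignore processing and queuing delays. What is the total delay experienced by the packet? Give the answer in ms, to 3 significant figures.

L = 9000 × 8 = 72000 bits.
Transmission delay = L/R = 72000 / 200000000 = 0.36 ms.
Propagation delay = d/s = 1600000 m / 300000000 m/s = 5.33333 ms.
Total = 5.69 ms.

5.69 ms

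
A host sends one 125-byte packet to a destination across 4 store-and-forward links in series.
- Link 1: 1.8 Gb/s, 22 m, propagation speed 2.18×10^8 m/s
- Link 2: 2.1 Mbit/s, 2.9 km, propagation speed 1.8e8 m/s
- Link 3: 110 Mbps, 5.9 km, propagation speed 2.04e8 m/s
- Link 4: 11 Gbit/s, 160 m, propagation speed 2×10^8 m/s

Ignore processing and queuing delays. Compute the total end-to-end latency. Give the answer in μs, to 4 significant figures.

531.9 μs

L = 125 × 8 = 1000 bits.
Transmission delays (L/R per hop): 0.555556, 476.19, 9.09091, 0.0909091 μs; sum = 485.928 μs.
Propagation delays (d/s per hop): 0.100917, 16.1111, 28.9216, 0.8 μs; sum = 45.9336 μs.
End-to-end = 531.9 μs.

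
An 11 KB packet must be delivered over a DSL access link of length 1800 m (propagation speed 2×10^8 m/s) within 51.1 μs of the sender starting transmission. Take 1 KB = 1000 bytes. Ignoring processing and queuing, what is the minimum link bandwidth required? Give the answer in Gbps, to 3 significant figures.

L = 88000 bits.
Propagation delay = 1800 / 200000000 = 9 μs.
Transmission budget = 51.1 − 9 = 42.1 μs.
R ≥ L / t_tx = 88000 bits / 4.21e-05 s = 2.09 Gbps.

2.09 Gbps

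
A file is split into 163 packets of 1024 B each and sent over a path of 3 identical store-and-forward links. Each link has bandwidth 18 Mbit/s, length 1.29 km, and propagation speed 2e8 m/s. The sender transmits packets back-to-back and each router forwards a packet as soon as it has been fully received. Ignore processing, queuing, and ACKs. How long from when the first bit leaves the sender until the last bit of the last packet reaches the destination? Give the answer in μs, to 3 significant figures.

75100 μs

Per-hop transmission t_tx = L/R = 8192/18000000 = 455.111 μs.
Per-hop propagation t_prop = 1290/200000000 = 6.45 μs.
Pipeline fill: first packet needs 3·t_tx to clear all hops; remaining 162 packets each add one t_tx.
Total = (3+163-1)·t_tx + 3·t_prop = 165·455.111 + 3·6.45 = 75100 μs.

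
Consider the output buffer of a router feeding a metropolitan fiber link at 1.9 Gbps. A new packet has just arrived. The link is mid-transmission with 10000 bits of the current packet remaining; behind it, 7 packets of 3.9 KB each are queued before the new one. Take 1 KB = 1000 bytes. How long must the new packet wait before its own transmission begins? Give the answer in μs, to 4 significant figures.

Each queued packet: L/R = 31200/1900000000 = 16.4211 μs.
7 queued → 114.947 μs.
Plus remaining 10000 bits of current packet: 5.26316 μs.
Queuing delay = 120.2 μs.

120.2 μs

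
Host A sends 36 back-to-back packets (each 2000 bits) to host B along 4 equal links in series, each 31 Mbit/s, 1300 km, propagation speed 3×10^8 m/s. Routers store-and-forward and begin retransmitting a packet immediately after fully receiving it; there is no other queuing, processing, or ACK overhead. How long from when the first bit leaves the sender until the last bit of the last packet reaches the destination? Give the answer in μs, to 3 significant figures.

19800 μs

Per-hop transmission t_tx = L/R = 2000/31000000 = 64.5161 μs.
Per-hop propagation t_prop = 1300000/300000000 = 4333.33 μs.
Pipeline fill: first packet needs 4·t_tx to clear all hops; remaining 35 packets each add one t_tx.
Total = (4+36-1)·t_tx + 4·t_prop = 39·64.5161 + 4·4333.33 = 19800 μs.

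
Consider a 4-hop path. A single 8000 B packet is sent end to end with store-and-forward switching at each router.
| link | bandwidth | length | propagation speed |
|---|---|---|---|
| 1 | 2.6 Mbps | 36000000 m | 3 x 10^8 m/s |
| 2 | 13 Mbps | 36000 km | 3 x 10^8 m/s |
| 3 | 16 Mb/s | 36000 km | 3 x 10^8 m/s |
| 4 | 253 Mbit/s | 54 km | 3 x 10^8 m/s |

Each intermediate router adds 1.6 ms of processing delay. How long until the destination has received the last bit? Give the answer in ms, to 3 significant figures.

L = 8000 × 8 = 64000 bits.
Transmission delays (L/R per hop): 24.6154, 4.92308, 4, 0.252964 ms; sum = 33.7914 ms.
Propagation delays (d/s per hop): 120, 120, 120, 0.18 ms; sum = 360.18 ms.
Processing at 3 router(s): 3 × 1.6 ms = 4.8 ms.
End-to-end = 399 ms.

399 ms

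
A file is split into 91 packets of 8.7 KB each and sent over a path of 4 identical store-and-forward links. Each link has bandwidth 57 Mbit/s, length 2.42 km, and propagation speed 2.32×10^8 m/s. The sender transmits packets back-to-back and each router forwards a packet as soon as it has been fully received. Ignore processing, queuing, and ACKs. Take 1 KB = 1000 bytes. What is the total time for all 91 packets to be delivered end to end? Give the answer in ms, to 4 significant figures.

Per-hop transmission t_tx = L/R = 69600/57000000 = 1.22105 ms.
Per-hop propagation t_prop = 2420/2.32e+08 = 0.010431 ms.
Pipeline fill: first packet needs 4·t_tx to clear all hops; remaining 90 packets each add one t_tx.
Total = (4+91-1)·t_tx + 4·t_prop = 94·1.22105 + 4·0.010431 = 114.8 ms.

114.8 ms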